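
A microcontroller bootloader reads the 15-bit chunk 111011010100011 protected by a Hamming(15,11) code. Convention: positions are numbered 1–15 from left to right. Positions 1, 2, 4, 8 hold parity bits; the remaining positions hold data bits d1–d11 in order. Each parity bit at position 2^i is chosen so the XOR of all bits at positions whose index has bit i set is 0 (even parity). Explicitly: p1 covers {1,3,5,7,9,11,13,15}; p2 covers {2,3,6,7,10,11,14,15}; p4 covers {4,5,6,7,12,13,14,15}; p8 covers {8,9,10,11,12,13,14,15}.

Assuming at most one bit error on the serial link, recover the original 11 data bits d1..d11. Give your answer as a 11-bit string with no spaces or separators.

s1 (pos 1,3,5,7,9,11,13,15): 1⊕1⊕1⊕0⊕0⊕0⊕0⊕1 = 0
s2 (pos 2,3,6,7,10,11,14,15): 1⊕1⊕1⊕0⊕1⊕0⊕1⊕1 = 0
s4 (pos 4,5,6,7,12,13,14,15): 0⊕1⊕1⊕0⊕0⊕0⊕1⊕1 = 0
s8 (pos 8,9,10,11,12,13,14,15): 1⊕0⊕1⊕0⊕0⊕0⊕1⊕1 = 0
Syndrome s8…s1 = 0000 → no error.
Read data bits from positions 3,5,6,7,9,10,11,12,13,14,15: 11100100011

11100100011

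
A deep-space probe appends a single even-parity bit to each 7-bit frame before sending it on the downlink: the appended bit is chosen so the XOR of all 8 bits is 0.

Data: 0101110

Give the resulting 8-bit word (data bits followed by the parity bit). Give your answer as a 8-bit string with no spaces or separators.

XOR of the 7 data bits: 0⊕1⊕0⊕1⊕1⊕1⊕0 = 0
Parity bit = 0 (so all 8 bits XOR to 0).

01011100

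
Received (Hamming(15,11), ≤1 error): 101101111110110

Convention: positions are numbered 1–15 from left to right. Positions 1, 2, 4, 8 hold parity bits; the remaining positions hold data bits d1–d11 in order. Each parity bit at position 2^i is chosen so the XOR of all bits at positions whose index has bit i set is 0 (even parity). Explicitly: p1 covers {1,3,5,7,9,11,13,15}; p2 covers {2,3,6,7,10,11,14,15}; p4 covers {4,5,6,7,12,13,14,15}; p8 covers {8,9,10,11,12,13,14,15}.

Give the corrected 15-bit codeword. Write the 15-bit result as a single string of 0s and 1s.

101001111110110

s1 (pos 1,3,5,7,9,11,13,15): 1⊕1⊕0⊕1⊕1⊕1⊕1⊕0 = 0
s2 (pos 2,3,6,7,10,11,14,15): 0⊕1⊕1⊕1⊕1⊕1⊕1⊕0 = 0
s4 (pos 4,5,6,7,12,13,14,15): 1⊕0⊕1⊕1⊕0⊕1⊕1⊕0 = 1
s8 (pos 8,9,10,11,12,13,14,15): 1⊕1⊕1⊕1⊕0⊕1⊕1⊕0 = 0
Syndrome s8…s1 = 0100 → error at position 4.
Flip position 4: 101101111110110 → 101001111110110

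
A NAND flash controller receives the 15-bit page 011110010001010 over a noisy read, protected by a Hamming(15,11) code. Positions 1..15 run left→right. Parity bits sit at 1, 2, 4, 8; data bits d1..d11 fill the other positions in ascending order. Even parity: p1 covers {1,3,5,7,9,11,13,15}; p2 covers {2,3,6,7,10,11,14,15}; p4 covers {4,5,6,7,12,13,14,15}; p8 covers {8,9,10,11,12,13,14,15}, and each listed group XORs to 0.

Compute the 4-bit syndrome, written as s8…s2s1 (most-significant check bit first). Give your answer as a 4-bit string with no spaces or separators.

1010

s1 (pos 1,3,5,7,9,11,13,15): 0⊕1⊕1⊕0⊕0⊕0⊕0⊕0 = 0
s2 (pos 2,3,6,7,10,11,14,15): 1⊕1⊕0⊕0⊕0⊕0⊕1⊕0 = 1
s4 (pos 4,5,6,7,12,13,14,15): 1⊕1⊕0⊕0⊕1⊕0⊕1⊕0 = 0
s8 (pos 8,9,10,11,12,13,14,15): 1⊕0⊕0⊕0⊕1⊕0⊕1⊕0 = 1
Syndrome s8…s1 = 1010 → error at position 10.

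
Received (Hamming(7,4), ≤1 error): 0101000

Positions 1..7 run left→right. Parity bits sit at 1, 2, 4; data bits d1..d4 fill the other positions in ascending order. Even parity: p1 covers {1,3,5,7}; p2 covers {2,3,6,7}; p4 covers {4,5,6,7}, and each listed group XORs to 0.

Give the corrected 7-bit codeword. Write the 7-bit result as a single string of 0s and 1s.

0101010

s1 (pos 1,3,5,7): 0⊕0⊕0⊕0 = 0
s2 (pos 2,3,6,7): 1⊕0⊕0⊕0 = 1
s4 (pos 4,5,6,7): 1⊕0⊕0⊕0 = 1
Syndrome s4…s1 = 110 → error at position 6.
Flip position 6: 0101000 → 0101010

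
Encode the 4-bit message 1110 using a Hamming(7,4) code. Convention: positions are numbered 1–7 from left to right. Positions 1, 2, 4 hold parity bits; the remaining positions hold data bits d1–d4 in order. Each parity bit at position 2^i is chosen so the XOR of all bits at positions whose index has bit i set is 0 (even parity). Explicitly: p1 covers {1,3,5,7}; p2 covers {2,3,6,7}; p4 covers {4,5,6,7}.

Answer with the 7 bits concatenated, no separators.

0010110

Place data at non-parity positions: p1 p2 1 p4 1 1 0
p1 (pos 1,3,5,7): XOR of data positions = 1⊕1⊕0 = 0
p2 (pos 2,3,6,7): XOR of data positions = 1⊕1⊕0 = 0
p4 (pos 4,5,6,7): XOR of data positions = 1⊕1⊕0 = 0
Codeword: 0010110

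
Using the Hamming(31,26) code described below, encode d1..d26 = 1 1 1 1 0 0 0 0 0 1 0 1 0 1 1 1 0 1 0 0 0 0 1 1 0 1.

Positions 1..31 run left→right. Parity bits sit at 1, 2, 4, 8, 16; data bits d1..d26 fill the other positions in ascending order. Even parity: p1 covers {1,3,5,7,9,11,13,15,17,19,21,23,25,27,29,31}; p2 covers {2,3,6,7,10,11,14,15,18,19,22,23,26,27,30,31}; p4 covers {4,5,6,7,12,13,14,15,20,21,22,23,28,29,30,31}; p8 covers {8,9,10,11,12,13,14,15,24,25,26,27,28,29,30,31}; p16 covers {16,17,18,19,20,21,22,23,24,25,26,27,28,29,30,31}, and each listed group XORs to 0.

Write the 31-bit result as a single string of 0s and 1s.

Place data at non-parity positions: p1 p2 1 p4 1 1 1 p8 0 0 0 0 0 1 0 p16 1 0 1 1 1 0 1 0 0 0 0 1 1 0 1
p1 (pos 1,3,5,7,9,11,13,15,17,19,21,23,25,27,29,31): XOR of data positions = 1⊕1⊕1⊕0⊕0⊕0⊕0⊕1⊕1⊕1⊕1⊕0⊕0⊕1⊕1 = 1
p2 (pos 2,3,6,7,10,11,14,15,18,19,22,23,26,27,30,31): XOR of data positions = 1⊕1⊕1⊕0⊕0⊕1⊕0⊕0⊕1⊕0⊕1⊕0⊕0⊕0⊕1 = 1
p4 (pos 4,5,6,7,12,13,14,15,20,21,22,23,28,29,30,31): XOR of data positions = 1⊕1⊕1⊕0⊕0⊕1⊕0⊕1⊕1⊕0⊕1⊕1⊕1⊕0⊕1 = 0
p8 (pos 8,9,10,11,12,13,14,15,24,25,26,27,28,29,30,31): XOR of data positions = 0⊕0⊕0⊕0⊕0⊕1⊕0⊕0⊕0⊕0⊕0⊕1⊕1⊕0⊕1 = 0
p16 (pos 16,17,18,19,20,21,22,23,24,25,26,27,28,29,30,31): XOR of data positions = 1⊕0⊕1⊕1⊕1⊕0⊕1⊕0⊕0⊕0⊕0⊕1⊕1⊕0⊕1 = 0
Codeword: 1110111000000100101110100001101

1110111000000100101110100001101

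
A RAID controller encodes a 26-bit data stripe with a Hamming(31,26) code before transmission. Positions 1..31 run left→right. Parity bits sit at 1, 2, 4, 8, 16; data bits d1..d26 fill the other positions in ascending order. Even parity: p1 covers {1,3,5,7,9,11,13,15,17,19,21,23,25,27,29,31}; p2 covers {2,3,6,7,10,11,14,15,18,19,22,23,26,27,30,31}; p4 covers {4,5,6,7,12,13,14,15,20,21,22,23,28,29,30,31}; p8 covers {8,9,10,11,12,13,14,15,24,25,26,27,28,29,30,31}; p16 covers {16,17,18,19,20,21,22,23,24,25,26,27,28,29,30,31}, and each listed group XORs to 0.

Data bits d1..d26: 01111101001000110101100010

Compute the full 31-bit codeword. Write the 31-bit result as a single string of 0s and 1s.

Place data at non-parity positions: p1 p2 0 p4 1 1 1 p8 1 1 0 1 0 0 1 p16 0 0 0 1 1 0 1 0 1 1 0 0 0 1 0
p1 (pos 1,3,5,7,9,11,13,15,17,19,21,23,25,27,29,31): XOR of data positions = 0⊕1⊕1⊕1⊕0⊕0⊕1⊕0⊕0⊕1⊕1⊕1⊕0⊕0⊕0 = 1
p2 (pos 2,3,6,7,10,11,14,15,18,19,22,23,26,27,30,31): XOR of data positions = 0⊕1⊕1⊕1⊕0⊕0⊕1⊕0⊕0⊕0⊕1⊕1⊕0⊕1⊕0 = 1
p4 (pos 4,5,6,7,12,13,14,15,20,21,22,23,28,29,30,31): XOR of data positions = 1⊕1⊕1⊕1⊕0⊕0⊕1⊕1⊕1⊕0⊕1⊕0⊕0⊕1⊕0 = 1
p8 (pos 8,9,10,11,12,13,14,15,24,25,26,27,28,29,30,31): XOR of data positions = 1⊕1⊕0⊕1⊕0⊕0⊕1⊕0⊕1⊕1⊕0⊕0⊕0⊕1⊕0 = 1
p16 (pos 16,17,18,19,20,21,22,23,24,25,26,27,28,29,30,31): XOR of data positions = 0⊕0⊕0⊕1⊕1⊕0⊕1⊕0⊕1⊕1⊕0⊕0⊕0⊕1⊕0 = 0
Codeword: 1101111111010010000110101100010

1101111111010010000110101100010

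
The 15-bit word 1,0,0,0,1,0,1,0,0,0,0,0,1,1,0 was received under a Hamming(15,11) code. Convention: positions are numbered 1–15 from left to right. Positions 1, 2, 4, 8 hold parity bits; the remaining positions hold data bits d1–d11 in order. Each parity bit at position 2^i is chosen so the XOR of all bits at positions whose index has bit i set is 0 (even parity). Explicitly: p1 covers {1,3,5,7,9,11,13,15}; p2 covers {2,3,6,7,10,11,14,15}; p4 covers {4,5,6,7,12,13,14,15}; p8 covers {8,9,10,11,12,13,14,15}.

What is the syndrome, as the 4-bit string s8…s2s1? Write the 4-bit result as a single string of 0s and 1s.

0000

s1 (pos 1,3,5,7,9,11,13,15): 1⊕0⊕1⊕1⊕0⊕0⊕1⊕0 = 0
s2 (pos 2,3,6,7,10,11,14,15): 0⊕0⊕0⊕1⊕0⊕0⊕1⊕0 = 0
s4 (pos 4,5,6,7,12,13,14,15): 0⊕1⊕0⊕1⊕0⊕1⊕1⊕0 = 0
s8 (pos 8,9,10,11,12,13,14,15): 0⊕0⊕0⊕0⊕0⊕1⊕1⊕0 = 0
Syndrome s8…s1 = 0000 → no error.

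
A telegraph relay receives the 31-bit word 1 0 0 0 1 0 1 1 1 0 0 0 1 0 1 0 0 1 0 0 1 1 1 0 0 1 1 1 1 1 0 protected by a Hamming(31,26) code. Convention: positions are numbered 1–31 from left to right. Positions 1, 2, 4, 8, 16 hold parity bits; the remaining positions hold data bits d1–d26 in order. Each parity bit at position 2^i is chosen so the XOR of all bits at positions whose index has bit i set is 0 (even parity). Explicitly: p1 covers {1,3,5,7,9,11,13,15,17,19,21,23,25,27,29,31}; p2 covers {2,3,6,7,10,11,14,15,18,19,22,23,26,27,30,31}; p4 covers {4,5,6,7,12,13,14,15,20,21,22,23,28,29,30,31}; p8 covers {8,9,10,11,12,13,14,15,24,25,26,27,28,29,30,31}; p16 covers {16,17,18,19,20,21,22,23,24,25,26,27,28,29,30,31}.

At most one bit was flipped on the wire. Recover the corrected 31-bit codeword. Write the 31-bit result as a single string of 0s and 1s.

s1 (pos 1,3,5,7,9,11,13,15,17,19,21,23,25,27,29,31): 1⊕0⊕1⊕1⊕1⊕0⊕1⊕1⊕0⊕0⊕1⊕1⊕0⊕1⊕1⊕0 = 0
s2 (pos 2,3,6,7,10,11,14,15,18,19,22,23,26,27,30,31): 0⊕0⊕0⊕1⊕0⊕0⊕0⊕1⊕1⊕0⊕1⊕1⊕1⊕1⊕1⊕0 = 0
s4 (pos 4,5,6,7,12,13,14,15,20,21,22,23,28,29,30,31): 0⊕1⊕0⊕1⊕0⊕1⊕0⊕1⊕0⊕1⊕1⊕1⊕1⊕1⊕1⊕0 = 0
s8 (pos 8,9,10,11,12,13,14,15,24,25,26,27,28,29,30,31): 1⊕1⊕0⊕0⊕0⊕1⊕0⊕1⊕0⊕0⊕1⊕1⊕1⊕1⊕1⊕0 = 1
s16 (pos 16,17,18,19,20,21,22,23,24,25,26,27,28,29,30,31): 0⊕0⊕1⊕0⊕0⊕1⊕1⊕1⊕0⊕0⊕1⊕1⊕1⊕1⊕1⊕0 = 1
Syndrome s16…s1 = 11000 → error at position 24.
Flip position 24: 1000101110001010010011100111110 → 1000101110001010010011110111110

1000101110001010010011110111110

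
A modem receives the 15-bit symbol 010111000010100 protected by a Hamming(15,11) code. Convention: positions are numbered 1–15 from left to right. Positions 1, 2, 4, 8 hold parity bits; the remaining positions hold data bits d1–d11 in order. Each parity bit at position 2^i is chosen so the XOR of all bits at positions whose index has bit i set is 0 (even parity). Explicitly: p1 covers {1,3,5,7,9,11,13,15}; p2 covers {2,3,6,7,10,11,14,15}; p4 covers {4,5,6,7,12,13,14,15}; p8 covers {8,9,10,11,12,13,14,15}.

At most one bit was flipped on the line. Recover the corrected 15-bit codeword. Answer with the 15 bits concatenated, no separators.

011111000010100

s1 (pos 1,3,5,7,9,11,13,15): 0⊕0⊕1⊕0⊕0⊕1⊕1⊕0 = 1
s2 (pos 2,3,6,7,10,11,14,15): 1⊕0⊕1⊕0⊕0⊕1⊕0⊕0 = 1
s4 (pos 4,5,6,7,12,13,14,15): 1⊕1⊕1⊕0⊕0⊕1⊕0⊕0 = 0
s8 (pos 8,9,10,11,12,13,14,15): 0⊕0⊕0⊕1⊕0⊕1⊕0⊕0 = 0
Syndrome s8…s1 = 0011 → error at position 3.
Flip position 3: 010111000010100 → 011111000010100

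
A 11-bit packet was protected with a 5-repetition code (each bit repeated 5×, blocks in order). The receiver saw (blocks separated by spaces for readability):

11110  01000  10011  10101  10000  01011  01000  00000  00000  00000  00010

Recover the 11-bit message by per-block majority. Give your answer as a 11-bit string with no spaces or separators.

Block 1 (11110): 4 ones → 1
Block 2 (01000): 1 one → 0
Block 3 (10011): 3 ones → 1
Block 4 (10101): 3 ones → 1
Block 5 (10000): 1 one → 0
Block 6 (01011): 3 ones → 1
Block 7 (01000): 1 one → 0
Block 8 (00000): 0 ones → 0
Block 9 (00000): 0 ones → 0
Block 10 (00000): 0 ones → 0
Block 11 (00010): 1 one → 0

10110100000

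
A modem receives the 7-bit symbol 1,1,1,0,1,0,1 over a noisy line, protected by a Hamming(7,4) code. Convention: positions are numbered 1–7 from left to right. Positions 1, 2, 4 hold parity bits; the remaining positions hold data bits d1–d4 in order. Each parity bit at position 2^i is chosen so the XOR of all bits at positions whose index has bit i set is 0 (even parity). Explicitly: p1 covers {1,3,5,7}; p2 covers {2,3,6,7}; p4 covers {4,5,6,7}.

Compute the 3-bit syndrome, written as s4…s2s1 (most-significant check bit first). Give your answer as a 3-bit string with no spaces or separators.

s1 (pos 1,3,5,7): 1⊕1⊕1⊕1 = 0
s2 (pos 2,3,6,7): 1⊕1⊕0⊕1 = 1
s4 (pos 4,5,6,7): 0⊕1⊕0⊕1 = 0
Syndrome s4…s1 = 010 → error at position 2.

010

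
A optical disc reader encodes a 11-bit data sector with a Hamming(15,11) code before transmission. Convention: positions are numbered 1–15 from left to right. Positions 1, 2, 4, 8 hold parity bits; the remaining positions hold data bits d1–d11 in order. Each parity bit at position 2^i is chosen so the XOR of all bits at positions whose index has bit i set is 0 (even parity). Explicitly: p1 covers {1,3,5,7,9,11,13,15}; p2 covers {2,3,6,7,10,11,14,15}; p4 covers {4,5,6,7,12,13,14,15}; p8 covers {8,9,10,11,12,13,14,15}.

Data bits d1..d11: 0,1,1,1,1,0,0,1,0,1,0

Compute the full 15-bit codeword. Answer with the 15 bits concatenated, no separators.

110111111001010

Place data at non-parity positions: p1 p2 0 p4 1 1 1 p8 1 0 0 1 0 1 0
p1 (pos 1,3,5,7,9,11,13,15): XOR of data positions = 0⊕1⊕1⊕1⊕0⊕0⊕0 = 1
p2 (pos 2,3,6,7,10,11,14,15): XOR of data positions = 0⊕1⊕1⊕0⊕0⊕1⊕0 = 1
p4 (pos 4,5,6,7,12,13,14,15): XOR of data positions = 1⊕1⊕1⊕1⊕0⊕1⊕0 = 1
p8 (pos 8,9,10,11,12,13,14,15): XOR of data positions = 1⊕0⊕0⊕1⊕0⊕1⊕0 = 1
Codeword: 110111111001010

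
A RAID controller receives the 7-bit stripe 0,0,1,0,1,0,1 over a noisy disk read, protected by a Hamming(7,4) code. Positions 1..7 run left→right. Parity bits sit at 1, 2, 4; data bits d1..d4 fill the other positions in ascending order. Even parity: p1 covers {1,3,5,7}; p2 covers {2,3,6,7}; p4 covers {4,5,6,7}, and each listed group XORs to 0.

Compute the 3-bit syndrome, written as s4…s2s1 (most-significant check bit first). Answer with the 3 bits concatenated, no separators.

001

s1 (pos 1,3,5,7): 0⊕1⊕1⊕1 = 1
s2 (pos 2,3,6,7): 0⊕1⊕0⊕1 = 0
s4 (pos 4,5,6,7): 0⊕1⊕0⊕1 = 0
Syndrome s4…s1 = 001 → error at position 1.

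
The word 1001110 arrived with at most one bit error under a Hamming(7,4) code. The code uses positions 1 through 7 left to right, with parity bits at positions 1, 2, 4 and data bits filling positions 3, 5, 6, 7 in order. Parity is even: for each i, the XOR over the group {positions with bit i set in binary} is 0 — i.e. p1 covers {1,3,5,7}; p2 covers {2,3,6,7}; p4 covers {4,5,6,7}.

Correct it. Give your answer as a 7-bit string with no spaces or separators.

1001100

s1 (pos 1,3,5,7): 1⊕0⊕1⊕0 = 0
s2 (pos 2,3,6,7): 0⊕0⊕1⊕0 = 1
s4 (pos 4,5,6,7): 1⊕1⊕1⊕0 = 1
Syndrome s4…s1 = 110 → error at position 6.
Flip position 6: 1001110 → 1001100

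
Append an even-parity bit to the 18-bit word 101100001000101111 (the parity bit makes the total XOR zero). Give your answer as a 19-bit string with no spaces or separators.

XOR of the 18 data bits: 1⊕0⊕1⊕1⊕0⊕0⊕0⊕0⊕1⊕0⊕0⊕0⊕1⊕0⊕1⊕1⊕1⊕1 = 1
Parity bit = 1 (so all 19 bits XOR to 0).

1011000010001011111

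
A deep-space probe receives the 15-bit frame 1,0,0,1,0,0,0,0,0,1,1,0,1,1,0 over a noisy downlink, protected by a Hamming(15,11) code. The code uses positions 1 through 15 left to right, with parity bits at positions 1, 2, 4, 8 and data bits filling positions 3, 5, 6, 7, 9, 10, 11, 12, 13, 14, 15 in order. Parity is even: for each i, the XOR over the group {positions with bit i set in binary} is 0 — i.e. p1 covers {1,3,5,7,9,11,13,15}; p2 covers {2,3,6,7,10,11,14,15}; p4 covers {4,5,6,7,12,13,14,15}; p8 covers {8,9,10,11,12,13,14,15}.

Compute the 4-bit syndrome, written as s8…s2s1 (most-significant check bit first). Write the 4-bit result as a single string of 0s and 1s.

0111

s1 (pos 1,3,5,7,9,11,13,15): 1⊕0⊕0⊕0⊕0⊕1⊕1⊕0 = 1
s2 (pos 2,3,6,7,10,11,14,15): 0⊕0⊕0⊕0⊕1⊕1⊕1⊕0 = 1
s4 (pos 4,5,6,7,12,13,14,15): 1⊕0⊕0⊕0⊕0⊕1⊕1⊕0 = 1
s8 (pos 8,9,10,11,12,13,14,15): 0⊕0⊕1⊕1⊕0⊕1⊕1⊕0 = 0
Syndrome s8…s1 = 0111 → error at position 7.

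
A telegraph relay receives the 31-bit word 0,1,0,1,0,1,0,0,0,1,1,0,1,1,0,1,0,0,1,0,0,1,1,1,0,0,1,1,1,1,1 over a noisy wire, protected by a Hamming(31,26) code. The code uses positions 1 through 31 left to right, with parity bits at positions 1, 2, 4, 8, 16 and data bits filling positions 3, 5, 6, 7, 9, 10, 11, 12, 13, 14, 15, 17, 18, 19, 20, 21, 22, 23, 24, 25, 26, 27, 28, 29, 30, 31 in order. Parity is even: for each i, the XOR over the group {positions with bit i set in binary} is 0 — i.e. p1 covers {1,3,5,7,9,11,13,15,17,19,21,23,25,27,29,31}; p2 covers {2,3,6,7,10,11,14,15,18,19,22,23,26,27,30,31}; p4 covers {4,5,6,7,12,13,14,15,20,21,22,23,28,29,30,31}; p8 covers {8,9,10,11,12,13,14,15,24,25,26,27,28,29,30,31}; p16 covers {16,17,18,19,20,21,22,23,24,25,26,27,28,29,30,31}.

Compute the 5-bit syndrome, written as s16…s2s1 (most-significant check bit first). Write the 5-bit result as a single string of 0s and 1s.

00011

s1 (pos 1,3,5,7,9,11,13,15,17,19,21,23,25,27,29,31): 0⊕0⊕0⊕0⊕0⊕1⊕1⊕0⊕0⊕1⊕0⊕1⊕0⊕1⊕1⊕1 = 1
s2 (pos 2,3,6,7,10,11,14,15,18,19,22,23,26,27,30,31): 1⊕0⊕1⊕0⊕1⊕1⊕1⊕0⊕0⊕1⊕1⊕1⊕0⊕1⊕1⊕1 = 1
s4 (pos 4,5,6,7,12,13,14,15,20,21,22,23,28,29,30,31): 1⊕0⊕1⊕0⊕0⊕1⊕1⊕0⊕0⊕0⊕1⊕1⊕1⊕1⊕1⊕1 = 0
s8 (pos 8,9,10,11,12,13,14,15,24,25,26,27,28,29,30,31): 0⊕0⊕1⊕1⊕0⊕1⊕1⊕0⊕1⊕0⊕0⊕1⊕1⊕1⊕1⊕1 = 0
s16 (pos 16,17,18,19,20,21,22,23,24,25,26,27,28,29,30,31): 1⊕0⊕0⊕1⊕0⊕0⊕1⊕1⊕1⊕0⊕0⊕1⊕1⊕1⊕1⊕1 = 0
Syndrome s16…s1 = 00011 → error at position 3.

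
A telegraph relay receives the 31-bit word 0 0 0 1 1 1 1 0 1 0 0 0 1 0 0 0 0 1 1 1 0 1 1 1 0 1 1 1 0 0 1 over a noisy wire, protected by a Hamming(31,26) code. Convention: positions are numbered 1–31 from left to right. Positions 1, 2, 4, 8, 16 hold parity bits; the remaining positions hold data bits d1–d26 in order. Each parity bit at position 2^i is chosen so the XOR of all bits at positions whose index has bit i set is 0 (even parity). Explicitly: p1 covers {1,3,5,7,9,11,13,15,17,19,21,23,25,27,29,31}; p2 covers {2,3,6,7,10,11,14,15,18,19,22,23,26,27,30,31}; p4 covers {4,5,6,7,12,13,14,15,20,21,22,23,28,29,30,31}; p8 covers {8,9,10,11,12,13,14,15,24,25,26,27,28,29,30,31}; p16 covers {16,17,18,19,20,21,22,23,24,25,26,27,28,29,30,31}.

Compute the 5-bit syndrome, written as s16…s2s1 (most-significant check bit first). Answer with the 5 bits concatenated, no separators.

s1 (pos 1,3,5,7,9,11,13,15,17,19,21,23,25,27,29,31): 0⊕0⊕1⊕1⊕1⊕0⊕1⊕0⊕0⊕1⊕0⊕1⊕0⊕1⊕0⊕1 = 0
s2 (pos 2,3,6,7,10,11,14,15,18,19,22,23,26,27,30,31): 0⊕0⊕1⊕1⊕0⊕0⊕0⊕0⊕1⊕1⊕1⊕1⊕1⊕1⊕0⊕1 = 1
s4 (pos 4,5,6,7,12,13,14,15,20,21,22,23,28,29,30,31): 1⊕1⊕1⊕1⊕0⊕1⊕0⊕0⊕1⊕0⊕1⊕1⊕1⊕0⊕0⊕1 = 0
s8 (pos 8,9,10,11,12,13,14,15,24,25,26,27,28,29,30,31): 0⊕1⊕0⊕0⊕0⊕1⊕0⊕0⊕1⊕0⊕1⊕1⊕1⊕0⊕0⊕1 = 1
s16 (pos 16,17,18,19,20,21,22,23,24,25,26,27,28,29,30,31): 0⊕0⊕1⊕1⊕1⊕0⊕1⊕1⊕1⊕0⊕1⊕1⊕1⊕0⊕0⊕1 = 0
Syndrome s16…s1 = 01010 → error at position 10.

01010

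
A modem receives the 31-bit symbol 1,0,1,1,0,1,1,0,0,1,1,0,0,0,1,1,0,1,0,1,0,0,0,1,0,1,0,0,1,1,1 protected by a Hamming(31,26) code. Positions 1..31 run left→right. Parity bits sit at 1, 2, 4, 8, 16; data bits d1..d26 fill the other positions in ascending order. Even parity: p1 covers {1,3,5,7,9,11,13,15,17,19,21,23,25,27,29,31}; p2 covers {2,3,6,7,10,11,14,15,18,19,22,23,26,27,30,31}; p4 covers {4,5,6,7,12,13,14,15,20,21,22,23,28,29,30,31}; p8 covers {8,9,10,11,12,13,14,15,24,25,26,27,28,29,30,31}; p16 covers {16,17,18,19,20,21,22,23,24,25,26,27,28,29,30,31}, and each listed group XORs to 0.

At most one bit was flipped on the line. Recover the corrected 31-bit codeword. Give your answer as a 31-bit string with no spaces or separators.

s1 (pos 1,3,5,7,9,11,13,15,17,19,21,23,25,27,29,31): 1⊕1⊕0⊕1⊕0⊕1⊕0⊕1⊕0⊕0⊕0⊕0⊕0⊕0⊕1⊕1 = 1
s2 (pos 2,3,6,7,10,11,14,15,18,19,22,23,26,27,30,31): 0⊕1⊕1⊕1⊕1⊕1⊕0⊕1⊕1⊕0⊕0⊕0⊕1⊕0⊕1⊕1 = 0
s4 (pos 4,5,6,7,12,13,14,15,20,21,22,23,28,29,30,31): 1⊕0⊕1⊕1⊕0⊕0⊕0⊕1⊕1⊕0⊕0⊕0⊕0⊕1⊕1⊕1 = 0
s8 (pos 8,9,10,11,12,13,14,15,24,25,26,27,28,29,30,31): 0⊕0⊕1⊕1⊕0⊕0⊕0⊕1⊕1⊕0⊕1⊕0⊕0⊕1⊕1⊕1 = 0
s16 (pos 16,17,18,19,20,21,22,23,24,25,26,27,28,29,30,31): 1⊕0⊕1⊕0⊕1⊕0⊕0⊕0⊕1⊕0⊕1⊕0⊕0⊕1⊕1⊕1 = 0
Syndrome s16…s1 = 00001 → error at position 1.
Flip position 1: 1011011001100011010100010100111 → 0011011001100011010100010100111

0011011001100011010100010100111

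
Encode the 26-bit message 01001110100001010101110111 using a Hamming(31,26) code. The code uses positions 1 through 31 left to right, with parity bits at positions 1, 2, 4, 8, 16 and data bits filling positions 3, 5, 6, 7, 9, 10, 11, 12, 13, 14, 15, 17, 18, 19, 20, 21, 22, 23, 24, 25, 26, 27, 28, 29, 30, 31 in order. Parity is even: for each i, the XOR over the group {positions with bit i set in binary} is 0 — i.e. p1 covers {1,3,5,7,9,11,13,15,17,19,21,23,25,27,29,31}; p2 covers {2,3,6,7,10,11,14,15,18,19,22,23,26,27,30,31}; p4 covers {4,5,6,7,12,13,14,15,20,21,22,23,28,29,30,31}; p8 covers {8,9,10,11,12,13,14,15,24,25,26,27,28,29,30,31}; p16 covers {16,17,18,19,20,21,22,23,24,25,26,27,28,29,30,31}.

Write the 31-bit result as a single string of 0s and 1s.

1001100011101001001010101110111

Place data at non-parity positions: p1 p2 0 p4 1 0 0 p8 1 1 1 0 1 0 0 p16 0 0 1 0 1 0 1 0 1 1 1 0 1 1 1
p1 (pos 1,3,5,7,9,11,13,15,17,19,21,23,25,27,29,31): XOR of data positions = 0⊕1⊕0⊕1⊕1⊕1⊕0⊕0⊕1⊕1⊕1⊕1⊕1⊕1⊕1 = 1
p2 (pos 2,3,6,7,10,11,14,15,18,19,22,23,26,27,30,31): XOR of data positions = 0⊕0⊕0⊕1⊕1⊕0⊕0⊕0⊕1⊕0⊕1⊕1⊕1⊕1⊕1 = 0
p4 (pos 4,5,6,7,12,13,14,15,20,21,22,23,28,29,30,31): XOR of data positions = 1⊕0⊕0⊕0⊕1⊕0⊕0⊕0⊕1⊕0⊕1⊕0⊕1⊕1⊕1 = 1
p8 (pos 8,9,10,11,12,13,14,15,24,25,26,27,28,29,30,31): XOR of data positions = 1⊕1⊕1⊕0⊕1⊕0⊕0⊕0⊕1⊕1⊕1⊕0⊕1⊕1⊕1 = 0
p16 (pos 16,17,18,19,20,21,22,23,24,25,26,27,28,29,30,31): XOR of data positions = 0⊕0⊕1⊕0⊕1⊕0⊕1⊕0⊕1⊕1⊕1⊕0⊕1⊕1⊕1 = 1
Codeword: 1001100011101001001010101110111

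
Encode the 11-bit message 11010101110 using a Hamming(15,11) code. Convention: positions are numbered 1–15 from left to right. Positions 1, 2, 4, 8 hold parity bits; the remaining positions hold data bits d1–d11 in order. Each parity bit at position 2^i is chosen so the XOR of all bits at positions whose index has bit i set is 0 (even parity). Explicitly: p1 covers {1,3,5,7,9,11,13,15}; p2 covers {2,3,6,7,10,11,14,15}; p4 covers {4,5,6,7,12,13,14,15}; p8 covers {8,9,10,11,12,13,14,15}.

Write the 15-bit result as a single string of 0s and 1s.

001110100101110

Place data at non-parity positions: p1 p2 1 p4 1 0 1 p8 0 1 0 1 1 1 0
p1 (pos 1,3,5,7,9,11,13,15): XOR of data positions = 1⊕1⊕1⊕0⊕0⊕1⊕0 = 0
p2 (pos 2,3,6,7,10,11,14,15): XOR of data positions = 1⊕0⊕1⊕1⊕0⊕1⊕0 = 0
p4 (pos 4,5,6,7,12,13,14,15): XOR of data positions = 1⊕0⊕1⊕1⊕1⊕1⊕0 = 1
p8 (pos 8,9,10,11,12,13,14,15): XOR of data positions = 0⊕1⊕0⊕1⊕1⊕1⊕0 = 0
Codeword: 001110100101110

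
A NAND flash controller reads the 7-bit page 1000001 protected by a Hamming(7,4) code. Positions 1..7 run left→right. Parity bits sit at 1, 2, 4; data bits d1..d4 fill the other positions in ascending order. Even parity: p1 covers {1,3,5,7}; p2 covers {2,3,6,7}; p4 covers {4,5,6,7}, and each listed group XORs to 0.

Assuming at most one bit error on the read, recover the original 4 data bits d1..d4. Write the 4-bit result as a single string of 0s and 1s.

0011

s1 (pos 1,3,5,7): 1⊕0⊕0⊕1 = 0
s2 (pos 2,3,6,7): 0⊕0⊕0⊕1 = 1
s4 (pos 4,5,6,7): 0⊕0⊕0⊕1 = 1
Syndrome s4…s1 = 110 → error at position 6.
Flip position 6: 1000001 → 1000011
Read data bits from positions 3,5,6,7: 0011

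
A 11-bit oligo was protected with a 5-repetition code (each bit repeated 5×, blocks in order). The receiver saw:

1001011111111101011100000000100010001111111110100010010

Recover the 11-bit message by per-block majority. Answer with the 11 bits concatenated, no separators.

01110001100

Block 1 (10010): 2 ones → 0
Block 2 (11111): 5 ones → 1
Block 3 (11110): 4 ones → 1
Block 4 (10111): 4 ones → 1
Block 5 (00000): 0 ones → 0
Block 6 (00010): 1 one → 0
Block 7 (00100): 1 one → 0
Block 8 (01111): 4 ones → 1
Block 9 (11111): 5 ones → 1
Block 10 (01000): 1 one → 0
Block 11 (10010): 2 ones → 0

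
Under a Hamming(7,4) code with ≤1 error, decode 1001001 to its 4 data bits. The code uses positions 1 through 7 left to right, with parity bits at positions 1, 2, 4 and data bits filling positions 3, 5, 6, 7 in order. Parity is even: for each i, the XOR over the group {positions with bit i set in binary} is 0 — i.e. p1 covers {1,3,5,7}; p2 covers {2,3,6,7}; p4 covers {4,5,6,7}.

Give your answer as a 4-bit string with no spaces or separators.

0001

s1 (pos 1,3,5,7): 1⊕0⊕0⊕1 = 0
s2 (pos 2,3,6,7): 0⊕0⊕0⊕1 = 1
s4 (pos 4,5,6,7): 1⊕0⊕0⊕1 = 0
Syndrome s4…s1 = 010 → error at position 2.
Flip position 2: 1001001 → 1101001
Read data bits from positions 3,5,6,7: 0001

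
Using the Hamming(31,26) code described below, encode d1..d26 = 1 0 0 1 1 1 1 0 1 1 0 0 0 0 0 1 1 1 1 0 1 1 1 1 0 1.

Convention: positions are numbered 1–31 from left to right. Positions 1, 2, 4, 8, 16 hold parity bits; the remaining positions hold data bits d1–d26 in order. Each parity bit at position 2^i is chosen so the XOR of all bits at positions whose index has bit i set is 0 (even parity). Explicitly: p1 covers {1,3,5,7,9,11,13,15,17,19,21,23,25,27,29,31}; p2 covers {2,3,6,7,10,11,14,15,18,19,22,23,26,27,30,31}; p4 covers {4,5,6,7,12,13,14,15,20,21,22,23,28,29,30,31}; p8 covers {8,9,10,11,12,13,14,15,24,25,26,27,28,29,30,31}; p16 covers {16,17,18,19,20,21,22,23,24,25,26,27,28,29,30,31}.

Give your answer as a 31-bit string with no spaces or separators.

0011001111101101000011110111101

Place data at non-parity positions: p1 p2 1 p4 0 0 1 p8 1 1 1 0 1 1 0 p16 0 0 0 0 1 1 1 1 0 1 1 1 1 0 1
p1 (pos 1,3,5,7,9,11,13,15,17,19,21,23,25,27,29,31): XOR of data positions = 1⊕0⊕1⊕1⊕1⊕1⊕0⊕0⊕0⊕1⊕1⊕0⊕1⊕1⊕1 = 0
p2 (pos 2,3,6,7,10,11,14,15,18,19,22,23,26,27,30,31): XOR of data positions = 1⊕0⊕1⊕1⊕1⊕1⊕0⊕0⊕0⊕1⊕1⊕1⊕1⊕0⊕1 = 0
p4 (pos 4,5,6,7,12,13,14,15,20,21,22,23,28,29,30,31): XOR of data positions = 0⊕0⊕1⊕0⊕1⊕1⊕0⊕0⊕1⊕1⊕1⊕1⊕1⊕0⊕1 = 1
p8 (pos 8,9,10,11,12,13,14,15,24,25,26,27,28,29,30,31): XOR of data positions = 1⊕1⊕1⊕0⊕1⊕1⊕0⊕1⊕0⊕1⊕1⊕1⊕1⊕0⊕1 = 1
p16 (pos 16,17,18,19,20,21,22,23,24,25,26,27,28,29,30,31): XOR of data positions = 0⊕0⊕0⊕0⊕1⊕1⊕1⊕1⊕0⊕1⊕1⊕1⊕1⊕0⊕1 = 1
Codeword: 0011001111101101000011110111101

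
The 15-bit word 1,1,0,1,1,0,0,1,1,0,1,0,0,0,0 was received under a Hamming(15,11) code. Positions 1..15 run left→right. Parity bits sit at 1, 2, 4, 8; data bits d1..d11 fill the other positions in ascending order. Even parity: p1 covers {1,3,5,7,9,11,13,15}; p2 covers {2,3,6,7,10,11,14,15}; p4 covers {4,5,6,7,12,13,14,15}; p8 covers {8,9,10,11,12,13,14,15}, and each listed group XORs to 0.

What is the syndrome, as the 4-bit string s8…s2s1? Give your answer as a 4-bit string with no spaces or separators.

1000

s1 (pos 1,3,5,7,9,11,13,15): 1⊕0⊕1⊕0⊕1⊕1⊕0⊕0 = 0
s2 (pos 2,3,6,7,10,11,14,15): 1⊕0⊕0⊕0⊕0⊕1⊕0⊕0 = 0
s4 (pos 4,5,6,7,12,13,14,15): 1⊕1⊕0⊕0⊕0⊕0⊕0⊕0 = 0
s8 (pos 8,9,10,11,12,13,14,15): 1⊕1⊕0⊕1⊕0⊕0⊕0⊕0 = 1
Syndrome s8…s1 = 1000 → error at position 8.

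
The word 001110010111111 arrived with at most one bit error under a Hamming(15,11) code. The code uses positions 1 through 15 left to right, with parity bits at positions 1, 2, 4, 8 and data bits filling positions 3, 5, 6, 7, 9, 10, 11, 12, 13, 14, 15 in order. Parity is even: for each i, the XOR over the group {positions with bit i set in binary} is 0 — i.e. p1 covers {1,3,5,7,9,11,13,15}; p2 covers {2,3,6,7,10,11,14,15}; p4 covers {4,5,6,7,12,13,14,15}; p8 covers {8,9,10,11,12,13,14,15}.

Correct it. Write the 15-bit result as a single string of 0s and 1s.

001110010101111

s1 (pos 1,3,5,7,9,11,13,15): 0⊕1⊕1⊕0⊕0⊕1⊕1⊕1 = 1
s2 (pos 2,3,6,7,10,11,14,15): 0⊕1⊕0⊕0⊕1⊕1⊕1⊕1 = 1
s4 (pos 4,5,6,7,12,13,14,15): 1⊕1⊕0⊕0⊕1⊕1⊕1⊕1 = 0
s8 (pos 8,9,10,11,12,13,14,15): 1⊕0⊕1⊕1⊕1⊕1⊕1⊕1 = 1
Syndrome s8…s1 = 1011 → error at position 11.
Flip position 11: 001110010111111 → 001110010101111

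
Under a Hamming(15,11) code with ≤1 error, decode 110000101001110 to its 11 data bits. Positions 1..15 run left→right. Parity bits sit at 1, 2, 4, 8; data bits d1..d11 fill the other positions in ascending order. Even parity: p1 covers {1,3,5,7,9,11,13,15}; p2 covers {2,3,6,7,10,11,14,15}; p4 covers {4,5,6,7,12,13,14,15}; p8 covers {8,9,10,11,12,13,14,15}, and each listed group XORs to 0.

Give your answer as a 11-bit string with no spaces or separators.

00011001110

s1 (pos 1,3,5,7,9,11,13,15): 1⊕0⊕0⊕1⊕1⊕0⊕1⊕0 = 0
s2 (pos 2,3,6,7,10,11,14,15): 1⊕0⊕0⊕1⊕0⊕0⊕1⊕0 = 1
s4 (pos 4,5,6,7,12,13,14,15): 0⊕0⊕0⊕1⊕1⊕1⊕1⊕0 = 0
s8 (pos 8,9,10,11,12,13,14,15): 0⊕1⊕0⊕0⊕1⊕1⊕1⊕0 = 0
Syndrome s8…s1 = 0010 → error at position 2.
Flip position 2: 110000101001110 → 100000101001110
Read data bits from positions 3,5,6,7,9,10,11,12,13,14,15: 00011001110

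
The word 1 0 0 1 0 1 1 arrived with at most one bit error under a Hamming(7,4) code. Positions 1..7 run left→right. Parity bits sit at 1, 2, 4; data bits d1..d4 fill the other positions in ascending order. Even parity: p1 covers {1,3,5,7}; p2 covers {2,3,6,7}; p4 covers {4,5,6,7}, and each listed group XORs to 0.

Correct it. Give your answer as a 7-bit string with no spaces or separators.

1000011

s1 (pos 1,3,5,7): 1⊕0⊕0⊕1 = 0
s2 (pos 2,3,6,7): 0⊕0⊕1⊕1 = 0
s4 (pos 4,5,6,7): 1⊕0⊕1⊕1 = 1
Syndrome s4…s1 = 100 → error at position 4.
Flip position 4: 1001011 → 1000011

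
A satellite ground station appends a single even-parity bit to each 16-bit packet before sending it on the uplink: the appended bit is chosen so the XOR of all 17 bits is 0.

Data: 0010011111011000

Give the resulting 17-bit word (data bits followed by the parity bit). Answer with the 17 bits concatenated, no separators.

XOR of the 16 data bits: 0⊕0⊕1⊕0⊕0⊕1⊕1⊕1⊕1⊕1⊕0⊕1⊕1⊕0⊕0⊕0 = 0
Parity bit = 0 (so all 17 bits XOR to 0).

00100111110110000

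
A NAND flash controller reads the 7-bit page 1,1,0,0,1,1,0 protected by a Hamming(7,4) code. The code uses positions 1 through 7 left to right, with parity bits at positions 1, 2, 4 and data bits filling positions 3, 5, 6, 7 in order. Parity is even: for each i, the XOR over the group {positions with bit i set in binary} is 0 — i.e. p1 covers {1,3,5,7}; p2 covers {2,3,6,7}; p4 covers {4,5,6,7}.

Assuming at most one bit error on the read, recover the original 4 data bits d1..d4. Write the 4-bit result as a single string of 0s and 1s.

0110

s1 (pos 1,3,5,7): 1⊕0⊕1⊕0 = 0
s2 (pos 2,3,6,7): 1⊕0⊕1⊕0 = 0
s4 (pos 4,5,6,7): 0⊕1⊕1⊕0 = 0
Syndrome s4…s1 = 000 → no error.
Read data bits from positions 3,5,6,7: 0110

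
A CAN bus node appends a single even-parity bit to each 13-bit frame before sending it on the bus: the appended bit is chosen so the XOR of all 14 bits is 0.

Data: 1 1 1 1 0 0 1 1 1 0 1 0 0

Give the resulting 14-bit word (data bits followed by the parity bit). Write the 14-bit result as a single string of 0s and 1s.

XOR of the 13 data bits: 1⊕1⊕1⊕1⊕0⊕0⊕1⊕1⊕1⊕0⊕1⊕0⊕0 = 0
Parity bit = 0 (so all 14 bits XOR to 0).

11110011101000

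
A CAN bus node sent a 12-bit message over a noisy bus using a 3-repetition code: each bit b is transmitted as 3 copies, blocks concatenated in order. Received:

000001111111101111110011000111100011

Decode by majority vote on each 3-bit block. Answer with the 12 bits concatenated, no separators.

001111110101

Block 1 (000): 0 ones → 0
Block 2 (001): 1 one → 0
Block 3 (111): 3 ones → 1
Block 4 (111): 3 ones → 1
Block 5 (101): 2 ones → 1
Block 6 (111): 3 ones → 1
Block 7 (110): 2 ones → 1
Block 8 (011): 2 ones → 1
Block 9 (000): 0 ones → 0
Block 10 (111): 3 ones → 1
Block 11 (100): 1 one → 0
Block 12 (011): 2 ones → 1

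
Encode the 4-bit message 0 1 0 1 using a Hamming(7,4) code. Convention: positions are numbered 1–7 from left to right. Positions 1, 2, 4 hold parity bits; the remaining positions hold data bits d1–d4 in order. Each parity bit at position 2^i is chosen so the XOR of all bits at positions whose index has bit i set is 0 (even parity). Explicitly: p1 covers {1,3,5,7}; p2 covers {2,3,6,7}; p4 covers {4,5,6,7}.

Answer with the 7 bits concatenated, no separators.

Place data at non-parity positions: p1 p2 0 p4 1 0 1
p1 (pos 1,3,5,7): XOR of data positions = 0⊕1⊕1 = 0
p2 (pos 2,3,6,7): XOR of data positions = 0⊕0⊕1 = 1
p4 (pos 4,5,6,7): XOR of data positions = 1⊕0⊕1 = 0
Codeword: 0100101

0100101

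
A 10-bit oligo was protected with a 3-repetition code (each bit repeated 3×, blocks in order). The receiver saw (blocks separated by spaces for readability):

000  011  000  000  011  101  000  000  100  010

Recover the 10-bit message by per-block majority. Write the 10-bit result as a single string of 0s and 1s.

Block 1 (000): 0 ones → 0
Block 2 (011): 2 ones → 1
Block 3 (000): 0 ones → 0
Block 4 (000): 0 ones → 0
Block 5 (011): 2 ones → 1
Block 6 (101): 2 ones → 1
Block 7 (000): 0 ones → 0
Block 8 (000): 0 ones → 0
Block 9 (100): 1 one → 0
Block 10 (010): 1 one → 0

0100110000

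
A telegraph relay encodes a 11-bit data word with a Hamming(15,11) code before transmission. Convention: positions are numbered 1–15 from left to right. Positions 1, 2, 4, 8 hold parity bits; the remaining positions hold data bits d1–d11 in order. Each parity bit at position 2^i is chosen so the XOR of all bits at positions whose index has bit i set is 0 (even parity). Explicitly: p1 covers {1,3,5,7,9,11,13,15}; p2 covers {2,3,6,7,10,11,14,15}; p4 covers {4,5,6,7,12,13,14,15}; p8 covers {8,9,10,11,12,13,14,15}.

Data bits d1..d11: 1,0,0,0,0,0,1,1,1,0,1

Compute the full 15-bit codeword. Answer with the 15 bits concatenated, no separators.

011100000011101

Place data at non-parity positions: p1 p2 1 p4 0 0 0 p8 0 0 1 1 1 0 1
p1 (pos 1,3,5,7,9,11,13,15): XOR of data positions = 1⊕0⊕0⊕0⊕1⊕1⊕1 = 0
p2 (pos 2,3,6,7,10,11,14,15): XOR of data positions = 1⊕0⊕0⊕0⊕1⊕0⊕1 = 1
p4 (pos 4,5,6,7,12,13,14,15): XOR of data positions = 0⊕0⊕0⊕1⊕1⊕0⊕1 = 1
p8 (pos 8,9,10,11,12,13,14,15): XOR of data positions = 0⊕0⊕1⊕1⊕1⊕0⊕1 = 0
Codeword: 011100000011101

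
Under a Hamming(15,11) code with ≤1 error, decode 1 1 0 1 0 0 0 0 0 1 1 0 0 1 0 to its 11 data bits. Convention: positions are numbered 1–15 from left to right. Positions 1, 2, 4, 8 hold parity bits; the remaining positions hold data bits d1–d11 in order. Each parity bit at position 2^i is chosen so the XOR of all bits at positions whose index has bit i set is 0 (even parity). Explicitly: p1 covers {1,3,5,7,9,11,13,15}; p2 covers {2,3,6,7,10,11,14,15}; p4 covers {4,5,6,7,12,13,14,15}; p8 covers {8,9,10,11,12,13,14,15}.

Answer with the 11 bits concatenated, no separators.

00000110010

s1 (pos 1,3,5,7,9,11,13,15): 1⊕0⊕0⊕0⊕0⊕1⊕0⊕0 = 0
s2 (pos 2,3,6,7,10,11,14,15): 1⊕0⊕0⊕0⊕1⊕1⊕1⊕0 = 0
s4 (pos 4,5,6,7,12,13,14,15): 1⊕0⊕0⊕0⊕0⊕0⊕1⊕0 = 0
s8 (pos 8,9,10,11,12,13,14,15): 0⊕0⊕1⊕1⊕0⊕0⊕1⊕0 = 1
Syndrome s8…s1 = 1000 → error at position 8.
Flip position 8: 110100000110010 → 110100010110010
Read data bits from positions 3,5,6,7,9,10,11,12,13,14,15: 00000110010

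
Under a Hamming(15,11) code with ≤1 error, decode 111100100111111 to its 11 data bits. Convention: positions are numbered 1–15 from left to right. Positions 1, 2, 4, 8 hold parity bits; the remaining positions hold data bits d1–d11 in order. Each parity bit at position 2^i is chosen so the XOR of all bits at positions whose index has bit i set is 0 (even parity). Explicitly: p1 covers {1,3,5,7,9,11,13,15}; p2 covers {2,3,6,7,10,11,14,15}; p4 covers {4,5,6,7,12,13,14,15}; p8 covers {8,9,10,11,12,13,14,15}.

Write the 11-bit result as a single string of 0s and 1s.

10010111111

s1 (pos 1,3,5,7,9,11,13,15): 1⊕1⊕0⊕1⊕0⊕1⊕1⊕1 = 0
s2 (pos 2,3,6,7,10,11,14,15): 1⊕1⊕0⊕1⊕1⊕1⊕1⊕1 = 1
s4 (pos 4,5,6,7,12,13,14,15): 1⊕0⊕0⊕1⊕1⊕1⊕1⊕1 = 0
s8 (pos 8,9,10,11,12,13,14,15): 0⊕0⊕1⊕1⊕1⊕1⊕1⊕1 = 0
Syndrome s8…s1 = 0010 → error at position 2.
Flip position 2: 111100100111111 → 101100100111111
Read data bits from positions 3,5,6,7,9,10,11,12,13,14,15: 10010111111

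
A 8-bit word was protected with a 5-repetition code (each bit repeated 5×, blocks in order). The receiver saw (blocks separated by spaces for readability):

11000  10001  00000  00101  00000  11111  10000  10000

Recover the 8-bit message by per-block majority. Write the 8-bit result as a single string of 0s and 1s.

Block 1 (11000): 2 ones → 0
Block 2 (10001): 2 ones → 0
Block 3 (00000): 0 ones → 0
Block 4 (00101): 2 ones → 0
Block 5 (00000): 0 ones → 0
Block 6 (11111): 5 ones → 1
Block 7 (10000): 1 one → 0
Block 8 (10000): 1 one → 0

00000100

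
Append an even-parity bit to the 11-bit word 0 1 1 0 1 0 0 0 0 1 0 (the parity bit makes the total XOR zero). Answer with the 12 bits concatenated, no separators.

011010000100

XOR of the 11 data bits: 0⊕1⊕1⊕0⊕1⊕0⊕0⊕0⊕0⊕1⊕0 = 0
Parity bit = 0 (so all 12 bits XOR to 0).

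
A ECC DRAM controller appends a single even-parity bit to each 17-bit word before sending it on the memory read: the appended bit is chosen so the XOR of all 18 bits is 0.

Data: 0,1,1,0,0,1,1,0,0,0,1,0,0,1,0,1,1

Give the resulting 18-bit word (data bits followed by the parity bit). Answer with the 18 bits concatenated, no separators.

XOR of the 17 data bits: 0⊕1⊕1⊕0⊕0⊕1⊕1⊕0⊕0⊕0⊕1⊕0⊕0⊕1⊕0⊕1⊕1 = 0
Parity bit = 0 (so all 18 bits XOR to 0).

011001100010010110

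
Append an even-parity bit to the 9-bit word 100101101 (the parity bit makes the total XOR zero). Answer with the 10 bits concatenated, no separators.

XOR of the 9 data bits: 1⊕0⊕0⊕1⊕0⊕1⊕1⊕0⊕1 = 1
Parity bit = 1 (so all 10 bits XOR to 0).

1001011011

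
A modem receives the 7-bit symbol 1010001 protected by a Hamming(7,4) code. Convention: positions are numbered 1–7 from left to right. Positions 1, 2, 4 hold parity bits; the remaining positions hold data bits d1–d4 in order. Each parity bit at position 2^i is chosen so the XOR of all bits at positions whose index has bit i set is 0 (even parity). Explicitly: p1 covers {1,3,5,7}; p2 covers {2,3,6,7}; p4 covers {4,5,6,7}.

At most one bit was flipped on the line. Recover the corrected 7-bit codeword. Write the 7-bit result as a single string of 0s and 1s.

s1 (pos 1,3,5,7): 1⊕1⊕0⊕1 = 1
s2 (pos 2,3,6,7): 0⊕1⊕0⊕1 = 0
s4 (pos 4,5,6,7): 0⊕0⊕0⊕1 = 1
Syndrome s4…s1 = 101 → error at position 5.
Flip position 5: 1010001 → 1010101

1010101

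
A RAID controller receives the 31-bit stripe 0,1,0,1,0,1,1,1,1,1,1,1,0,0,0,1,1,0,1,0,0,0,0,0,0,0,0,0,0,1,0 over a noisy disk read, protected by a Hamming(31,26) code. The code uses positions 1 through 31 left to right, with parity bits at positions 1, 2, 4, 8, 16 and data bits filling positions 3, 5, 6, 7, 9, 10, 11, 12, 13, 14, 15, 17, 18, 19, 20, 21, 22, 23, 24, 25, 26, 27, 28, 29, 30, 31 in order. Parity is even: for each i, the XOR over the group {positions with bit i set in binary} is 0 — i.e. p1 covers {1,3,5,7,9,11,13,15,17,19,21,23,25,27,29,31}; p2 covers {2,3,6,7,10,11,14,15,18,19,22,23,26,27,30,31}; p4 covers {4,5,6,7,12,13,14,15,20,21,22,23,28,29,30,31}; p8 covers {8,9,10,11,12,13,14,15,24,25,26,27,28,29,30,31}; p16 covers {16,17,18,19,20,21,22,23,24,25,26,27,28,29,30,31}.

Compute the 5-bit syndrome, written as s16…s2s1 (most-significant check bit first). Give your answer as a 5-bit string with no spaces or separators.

s1 (pos 1,3,5,7,9,11,13,15,17,19,21,23,25,27,29,31): 0⊕0⊕0⊕1⊕1⊕1⊕0⊕0⊕1⊕1⊕0⊕0⊕0⊕0⊕0⊕0 = 1
s2 (pos 2,3,6,7,10,11,14,15,18,19,22,23,26,27,30,31): 1⊕0⊕1⊕1⊕1⊕1⊕0⊕0⊕0⊕1⊕0⊕0⊕0⊕0⊕1⊕0 = 1
s4 (pos 4,5,6,7,12,13,14,15,20,21,22,23,28,29,30,31): 1⊕0⊕1⊕1⊕1⊕0⊕0⊕0⊕0⊕0⊕0⊕0⊕0⊕0⊕1⊕0 = 1
s8 (pos 8,9,10,11,12,13,14,15,24,25,26,27,28,29,30,31): 1⊕1⊕1⊕1⊕1⊕0⊕0⊕0⊕0⊕0⊕0⊕0⊕0⊕0⊕1⊕0 = 0
s16 (pos 16,17,18,19,20,21,22,23,24,25,26,27,28,29,30,31): 1⊕1⊕0⊕1⊕0⊕0⊕0⊕0⊕0⊕0⊕0⊕0⊕0⊕0⊕1⊕0 = 0
Syndrome s16…s1 = 00111 → error at position 7.

00111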